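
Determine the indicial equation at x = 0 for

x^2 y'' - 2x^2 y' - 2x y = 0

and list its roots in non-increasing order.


Divide by x^2 to reach normal form y'' + P_1(x) y' + P_2(x) y = 0 with P_1(x) = -2 and P_2(x) = -2/x.
x = 0 is a singular point because the y-coefficient -2/x has a pole at x = 0.
It is a regular singular point because x P_1(x) = p(x) = -2x and x^2 P_2(x) = q(x) = -2x are polynomials, hence analytic at x = 0.
p(0) = 0,  q(0) = 0.
Indicial equation: r(r-1) + p(0) r + q(0) = 0, i.e. r^2 + (p(0) - 1) r + q(0) = 0, i.e. r^2 - 1 r = 0.
Discriminant: (-1)^2 - 4(0) = 1, so r = (1 ± 1)/2.
Solving: r_1 = 1, r_2 = 0.

indicial: r^2 - 1 r = 0; roots r_1 = 1, r_2 = 0


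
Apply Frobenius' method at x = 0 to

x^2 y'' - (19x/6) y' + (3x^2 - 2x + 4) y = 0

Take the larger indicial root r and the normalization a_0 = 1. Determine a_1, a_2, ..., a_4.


Write in Frobenius form y'' + (p(x)/x) y' + (q(x)/x^2) y = 0:
  p(x) = -19/6,  q(x) = 3x^2 - 2x + 4.
Indicial equation: r(r-1) + (-19/6) r + (4) = 0 -> roots r_1 = 8/3, r_2 = 3/2.
Take r = r_1 = 8/3. Let y(x) = x^r sum_{n>=0} a_n x^n with a_0 = 1.
Substitute y = x^r sum a_n x^n and match x^{r+n}. The recurrence is
  D(n) a_n - 2 a_{n-1} + 3 a_{n-2} = 0,  where D(n) = (r+n)(r+n-1) + (-19/6)(r+n) + (4).
  a_n = [2 a_{n-1} - 3 a_{n-2}] / D(n).
Since the indicial polynomial factors as (r - r_1)(r - r_2), D(n) = (r_1 + n - r_1)(r_1 + n - r_2) = n(n + 7/6).
Evaluating step by step (a_0 = 1):
  n = 1: D(1) = 1(1 + 7/6) = 13/6; numerator = 2(1) = 2; a_1 = (2)/(13/6) = 12/13
  n = 2: D(2) = 2(2 + 7/6) = 19/3; numerator = 2(12/13) - 3(1) = -15/13; a_2 = (-15/13)/(19/3) = -45/247
  n = 3: D(3) = 3(3 + 7/6) = 25/2; numerator = 2(-45/247) - 3(12/13) = -774/247; a_3 = (-774/247)/(25/2) = -1548/6175
  n = 4: D(4) = 4(4 + 7/6) = 62/3; numerator = 2(-1548/6175) - 3(-45/247) = 279/6175; a_4 = (279/6175)/(62/3) = 27/12350

r = 8/3; a_0 = 1; a_1 = 12/13; a_2 = -45/247; a_3 = -1548/6175; a_4 = 27/12350


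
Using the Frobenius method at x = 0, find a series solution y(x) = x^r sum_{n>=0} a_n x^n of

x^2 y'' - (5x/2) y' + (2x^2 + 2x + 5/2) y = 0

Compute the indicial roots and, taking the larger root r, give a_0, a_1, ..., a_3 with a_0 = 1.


Write in Frobenius form y'' + (p(x)/x) y' + (q(x)/x^2) y = 0:
  p(x) = -5/2,  q(x) = 2x^2 + 2x + 5/2.
Indicial equation: r(r-1) + (-5/2) r + (5/2) = 0 -> roots r_1 = 5/2, r_2 = 1.
Take r = r_1 = 5/2. Let y(x) = x^r sum_{n>=0} a_n x^n with a_0 = 1.
Substitute y = x^r sum a_n x^n and match x^{r+n}. The recurrence is
  D(n) a_n + 2 a_{n-1} + 2 a_{n-2} = 0,  where D(n) = (r+n)(r+n-1) + (-5/2)(r+n) + (5/2).
  a_n = [-2 a_{n-1} - 2 a_{n-2}] / D(n).
Since the indicial polynomial factors as (r - r_1)(r - r_2), D(n) = (r_1 + n - r_1)(r_1 + n - r_2) = n(n + 3/2).
Evaluating step by step (a_0 = 1):
  n = 1: D(1) = 1(1 + 3/2) = 5/2; numerator = -2(1) = -2; a_1 = (-2)/(5/2) = -4/5
  n = 2: D(2) = 2(2 + 3/2) = 7; numerator = -2(-4/5) - 2(1) = -2/5; a_2 = (-2/5)/(7) = -2/35
  n = 3: D(3) = 3(3 + 3/2) = 27/2; numerator = -2(-2/35) - 2(-4/5) = 12/7; a_3 = (12/7)/(27/2) = 8/63

r = 5/2; a_0 = 1; a_1 = -4/5; a_2 = -2/35; a_3 = 8/63


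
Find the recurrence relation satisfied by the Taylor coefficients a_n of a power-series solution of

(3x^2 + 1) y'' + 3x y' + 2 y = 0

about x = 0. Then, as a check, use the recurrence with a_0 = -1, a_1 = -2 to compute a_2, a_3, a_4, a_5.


Substitute y = sum_n a_n x^n.
(1 + 3 x^2) y'' contributes (n+2)(n+1) a_{n+2} + 3 n(n-1) a_n at x^n.
3 x y'(x) contributes 3 n a_n at x^n.
2 y(x) contributes 2 a_n at x^n.
Matching x^n: (n+2)(n+1) a_{n+2} + (3 n(n-1) + 3 n + 2) a_n = 0.
Thus a_{n+2} = (-3 n(n-1) - 3 n - 2) / ((n+1)(n+2)) * a_n.

Check with a_0 = -1, a_1 = -2 (apply the recurrence for n = 0, 1, 2, 3): a_0 = -1, a_1 = -2, a_2 = 1, a_3 = 5/3, a_4 = -7/6, a_5 = -29/12.

a_(n+2) = (-3 n(n-1) - 3 n - 2) / ((n+1)(n+2)) * a_n; check: a_0 = -1, a_1 = -2, a_2 = 1, a_3 = 5/3, a_4 = -7/6, a_5 = -29/12


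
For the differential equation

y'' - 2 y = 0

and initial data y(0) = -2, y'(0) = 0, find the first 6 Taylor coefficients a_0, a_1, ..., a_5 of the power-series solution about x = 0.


Ansatz: y(x) = sum_{n>=0} a_n x^n, so y'(x) = sum_{n>=1} n a_n x^(n-1) and y''(x) = sum_{n>=2} n(n-1) a_n x^(n-2).
Substitute into P(x) y'' + Q(x) y' + R(x) y = 0 with P(x) = 1, Q(x) = 0, R(x) = -2, and match powers of x.
Initial conditions: a_0 = -2, a_1 = 0.
Setting the coefficient of each power of x to zero and solving order by order (substituting the coefficients already found):
  x^0: 2 a_2 - 2 a_0 = 0  ->  2 a_2 = 2 a_0 = -4  ->  a_2 = -2
  x^1: 6 a_3 - 2 a_1 = 0  ->  6 a_3 = 2 a_1 = 0  ->  a_3 = 0
  x^2: 12 a_4 - 2 a_2 = 0  ->  12 a_4 = 2 a_2 = -4  ->  a_4 = -1/3
  x^3: 20 a_5 - 2 a_3 = 0  ->  20 a_5 = 2 a_3 = 0  ->  a_5 = 0
Truncated series: y(x) = -2 - 2 x^2 - (1/3) x^4 + O(x^6).

a_0 = -2; a_1 = 0; a_2 = -2; a_3 = 0; a_4 = -1/3; a_5 = 0


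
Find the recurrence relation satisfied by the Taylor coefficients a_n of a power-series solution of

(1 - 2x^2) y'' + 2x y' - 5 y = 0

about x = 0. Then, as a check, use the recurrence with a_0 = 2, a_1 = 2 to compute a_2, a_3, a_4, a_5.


Substitute y = sum_n a_n x^n.
(1 - 2 x^2) y'' contributes (n+2)(n+1) a_{n+2} - 2 n(n-1) a_n at x^n.
2 x y'(x) contributes 2 n a_n at x^n.
-5 y(x) contributes -5 a_n at x^n.
Matching x^n: (n+2)(n+1) a_{n+2} + (-2 n(n-1) + 2 n - 5) a_n = 0.
Thus a_{n+2} = (2 n(n-1) - 2 n + 5) / ((n+1)(n+2)) * a_n.

Check with a_0 = 2, a_1 = 2 (apply the recurrence for n = 0, 1, 2, 3): a_0 = 2, a_1 = 2, a_2 = 5, a_3 = 1, a_4 = 25/12, a_5 = 11/20.

a_(n+2) = (2 n(n-1) - 2 n + 5) / ((n+1)(n+2)) * a_n; check: a_0 = 2, a_1 = 2, a_2 = 5, a_3 = 1, a_4 = 25/12, a_5 = 11/20


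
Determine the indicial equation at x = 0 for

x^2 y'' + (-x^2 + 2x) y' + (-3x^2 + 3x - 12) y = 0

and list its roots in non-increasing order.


Divide by x^2 to reach normal form y'' + P_1(x) y' + P_2(x) y = 0 with P_1(x) = -1 + 2/x and P_2(x) = -3 + 3/x - 12/x^2.
x = 0 is a singular point because the y'-coefficient -1 + 2/x has a pole at x = 0 and the y-coefficient -3 + 3/x - 12/x^2 has a pole at x = 0.
It is a regular singular point because x P_1(x) = p(x) = 2 - x and x^2 P_2(x) = q(x) = -3x^2 + 3x - 12 are polynomials, hence analytic at x = 0.
p(0) = 2,  q(0) = -12.
Indicial equation: r(r-1) + p(0) r + q(0) = 0, i.e. r^2 + (p(0) - 1) r + q(0) = 0, i.e. r^2 + 1 r - 12 = 0.
Discriminant: (1)^2 - 4(-12) = 49, so r = (-1 ± 7)/2.
Solving: r_1 = 3, r_2 = -4.

indicial: r^2 + 1 r - 12 = 0; roots r_1 = 3, r_2 = -4


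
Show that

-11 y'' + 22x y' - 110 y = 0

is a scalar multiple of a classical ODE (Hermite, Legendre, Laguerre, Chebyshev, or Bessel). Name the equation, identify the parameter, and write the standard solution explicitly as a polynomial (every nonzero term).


All three coefficients share the factor -11; dividing through by -11 gives  y'' - 2x y' + 10 y = 0.
This matches the Hermite equation y'' - 2x y' + 2n y = 0 with 2n = 10, so n = 5; the polynomial solution is H_5(x).
With y = sum_k a_k x^k, matching x^k gives (k+2)(k+1) a_{k+2} = 2(k - n) a_k = 2(k - 5) a_k. The right side vanishes at k = 5, so the series with the parity of 5 terminates at degree 5.
Standard normalization: leading coefficient of H_n is 2^n, so a_5 = 2^5 = 32. Work downward with a_k = (k+1)(k+2) a_{k+2} / (2(k - n)):
  a_3 = (4)(5)(32) / (2(3 - 5)) = 640/(-4) = -160
  a_1 = (2)(3)(-160) / (2(1 - 5)) = -960/(-8) = 120
Hence H_5(x) = 32 x^5 - 160 x^3 + 120 x.

H_5(x); series = 32 x^5 - 160 x^3 + 120 x


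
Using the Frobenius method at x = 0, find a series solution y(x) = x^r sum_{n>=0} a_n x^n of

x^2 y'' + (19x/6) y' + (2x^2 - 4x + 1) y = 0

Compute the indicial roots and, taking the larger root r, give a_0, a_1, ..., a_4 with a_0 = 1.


Write in Frobenius form y'' + (p(x)/x) y' + (q(x)/x^2) y = 0:
  p(x) = 19/6,  q(x) = 2x^2 - 4x + 1.
Indicial equation: r(r-1) + (19/6) r + (1) = 0 -> roots r_1 = -2/3, r_2 = -3/2.
Take r = r_1 = -2/3. Let y(x) = x^r sum_{n>=0} a_n x^n with a_0 = 1.
Substitute y = x^r sum a_n x^n and match x^{r+n}. The recurrence is
  D(n) a_n - 4 a_{n-1} + 2 a_{n-2} = 0,  where D(n) = (r+n)(r+n-1) + (19/6)(r+n) + (1).
  a_n = [4 a_{n-1} - 2 a_{n-2}] / D(n).
Since the indicial polynomial factors as (r - r_1)(r - r_2), D(n) = (r_1 + n - r_1)(r_1 + n - r_2) = n(n + 5/6).
Evaluating step by step (a_0 = 1):
  n = 1: D(1) = 1(1 + 5/6) = 11/6; numerator = 4(1) = 4; a_1 = (4)/(11/6) = 24/11
  n = 2: D(2) = 2(2 + 5/6) = 17/3; numerator = 4(24/11) - 2(1) = 74/11; a_2 = (74/11)/(17/3) = 222/187
  n = 3: D(3) = 3(3 + 5/6) = 23/2; numerator = 4(222/187) - 2(24/11) = 72/187; a_3 = (72/187)/(23/2) = 144/4301
  n = 4: D(4) = 4(4 + 5/6) = 58/3; numerator = 4(144/4301) - 2(222/187) = -876/391; a_4 = (-876/391)/(58/3) = -1314/11339

r = -2/3; a_0 = 1; a_1 = 24/11; a_2 = 222/187; a_3 = 144/4301; a_4 = -1314/11339


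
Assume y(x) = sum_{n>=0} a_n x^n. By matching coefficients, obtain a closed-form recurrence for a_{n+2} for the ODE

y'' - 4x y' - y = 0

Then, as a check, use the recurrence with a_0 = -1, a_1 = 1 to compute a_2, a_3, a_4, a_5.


Substitute y = sum_n a_n x^n.
y''(x) has coefficient (n+2)(n+1) a_{n+2} at x^n;
-4 x y'(x) has coefficient -4 n a_n at x^n (shift);
-y(x) has coefficient -1 a_n at x^n.
Matching x^n: (n+2)(n+1) a_{n+2} + (-4n - 1) a_n = 0.
Thus a_{n+2} = (4n + 1) / ((n+1)(n+2)) * a_n.

Check with a_0 = -1, a_1 = 1 (apply the recurrence for n = 0, 1, 2, 3): a_0 = -1, a_1 = 1, a_2 = -1/2, a_3 = 5/6, a_4 = -3/8, a_5 = 13/24.

a_(n+2) = (4n + 1) / ((n+1)(n+2)) * a_n; check: a_0 = -1, a_1 = 1, a_2 = -1/2, a_3 = 5/6, a_4 = -3/8, a_5 = 13/24


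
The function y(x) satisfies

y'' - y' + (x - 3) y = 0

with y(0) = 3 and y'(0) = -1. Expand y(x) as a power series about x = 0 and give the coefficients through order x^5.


Ansatz: y(x) = sum_{n>=0} a_n x^n, so y'(x) = sum_{n>=1} n a_n x^(n-1) and y''(x) = sum_{n>=2} n(n-1) a_n x^(n-2).
Substitute into P(x) y'' + Q(x) y' + R(x) y = 0 with P(x) = 1, Q(x) = -1, R(x) = x - 3, and match powers of x.
Initial conditions: a_0 = 3, a_1 = -1.
Setting the coefficient of each power of x to zero and solving order by order (substituting the coefficients already found):
  x^0: 2 a_2 - a_1 - 3 a_0 = 0  ->  2 a_2 = a_1 + 3 a_0 = 8  ->  a_2 = 4
  x^1: 6 a_3 - 2 a_2 - 3 a_1 + a_0 = 0  ->  6 a_3 = 2 a_2 + 3 a_1 - a_0 = 2  ->  a_3 = 1/3
  x^2: 12 a_4 - 3 a_3 - 3 a_2 + a_1 = 0  ->  12 a_4 = 3 a_3 + 3 a_2 - a_1 = 14  ->  a_4 = 7/6
  x^3: 20 a_5 - 4 a_4 - 3 a_3 + a_2 = 0  ->  20 a_5 = 4 a_4 + 3 a_3 - a_2 = 5/3  ->  a_5 = 1/12
Truncated series: y(x) = 3 - x + 4 x^2 + (1/3) x^3 + (7/6) x^4 + (1/12) x^5 + O(x^6).

a_0 = 3; a_1 = -1; a_2 = 4; a_3 = 1/3; a_4 = 7/6; a_5 = 1/12


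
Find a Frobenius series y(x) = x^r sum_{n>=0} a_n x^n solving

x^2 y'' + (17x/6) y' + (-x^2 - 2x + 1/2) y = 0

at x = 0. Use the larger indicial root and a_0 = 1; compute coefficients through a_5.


Write in Frobenius form y'' + (p(x)/x) y' + (q(x)/x^2) y = 0:
  p(x) = 17/6,  q(x) = -x^2 - 2x + 1/2.
Indicial equation: r(r-1) + (17/6) r + (1/2) = 0 -> roots r_1 = -1/3, r_2 = -3/2.
Take r = r_1 = -1/3. Let y(x) = x^r sum_{n>=0} a_n x^n with a_0 = 1.
Substitute y = x^r sum a_n x^n and match x^{r+n}. The recurrence is
  D(n) a_n - 2 a_{n-1} - 1 a_{n-2} = 0,  where D(n) = (r+n)(r+n-1) + (17/6)(r+n) + (1/2).
  a_n = [2 a_{n-1} + 1 a_{n-2}] / D(n).
Since the indicial polynomial factors as (r - r_1)(r - r_2), D(n) = (r_1 + n - r_1)(r_1 + n - r_2) = n(n + 7/6).
Evaluating step by step (a_0 = 1):
  n = 1: D(1) = 1(1 + 7/6) = 13/6; numerator = 2(1) = 2; a_1 = (2)/(13/6) = 12/13
  n = 2: D(2) = 2(2 + 7/6) = 19/3; numerator = 2(12/13) + 1(1) = 37/13; a_2 = (37/13)/(19/3) = 111/247
  n = 3: D(3) = 3(3 + 7/6) = 25/2; numerator = 2(111/247) + 1(12/13) = 450/247; a_3 = (450/247)/(25/2) = 36/247
  n = 4: D(4) = 4(4 + 7/6) = 62/3; numerator = 2(36/247) + 1(111/247) = 183/247; a_4 = (183/247)/(62/3) = 549/15314
  n = 5: D(5) = 5(5 + 7/6) = 185/6; numerator = 2(549/15314) + 1(36/247) = 1665/7657; a_5 = (1665/7657)/(185/6) = 54/7657

r = -1/3; a_0 = 1; a_1 = 12/13; a_2 = 111/247; a_3 = 36/247; a_4 = 549/15314; a_5 = 54/7657


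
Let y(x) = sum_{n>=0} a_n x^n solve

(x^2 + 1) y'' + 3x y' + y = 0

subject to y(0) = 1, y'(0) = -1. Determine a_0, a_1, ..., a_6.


Ansatz: y(x) = sum_{n>=0} a_n x^n, so y'(x) = sum_{n>=1} n a_n x^(n-1) and y''(x) = sum_{n>=2} n(n-1) a_n x^(n-2).
Substitute into P(x) y'' + Q(x) y' + R(x) y = 0 with P(x) = x^2 + 1, Q(x) = 3x, R(x) = 1, and match powers of x.
Initial conditions: a_0 = 1, a_1 = -1.
Setting the coefficient of each power of x to zero and solving order by order (substituting the coefficients already found):
  x^0: 2 a_2 + a_0 = 0  ->  2 a_2 = -a_0 = -1  ->  a_2 = -1/2
  x^1: 6 a_3 + 4 a_1 = 0  ->  6 a_3 = -4 a_1 = 4  ->  a_3 = 2/3
  x^2: 12 a_4 + 9 a_2 = 0  ->  12 a_4 = -9 a_2 = 9/2  ->  a_4 = 3/8
  x^3: 20 a_5 + 16 a_3 = 0  ->  20 a_5 = -16 a_3 = -32/3  ->  a_5 = -8/15
  x^4: 30 a_6 + 25 a_4 = 0  ->  30 a_6 = -25 a_4 = -75/8  ->  a_6 = -5/16
Truncated series: y(x) = 1 - x - (1/2) x^2 + (2/3) x^3 + (3/8) x^4 - (8/15) x^5 - (5/16) x^6 + O(x^7).

a_0 = 1; a_1 = -1; a_2 = -1/2; a_3 = 2/3; a_4 = 3/8; a_5 = -8/15; a_6 = -5/16


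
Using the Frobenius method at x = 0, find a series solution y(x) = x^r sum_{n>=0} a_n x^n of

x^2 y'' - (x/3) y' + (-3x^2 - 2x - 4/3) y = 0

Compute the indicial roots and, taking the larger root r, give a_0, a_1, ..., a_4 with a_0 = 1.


Write in Frobenius form y'' + (p(x)/x) y' + (q(x)/x^2) y = 0:
  p(x) = -1/3,  q(x) = -3x^2 - 2x - 4/3.
Indicial equation: r(r-1) + (-1/3) r + (-4/3) = 0 -> roots r_1 = 2, r_2 = -2/3.
Take r = r_1 = 2. Let y(x) = x^r sum_{n>=0} a_n x^n with a_0 = 1.
Substitute y = x^r sum a_n x^n and match x^{r+n}. The recurrence is
  D(n) a_n - 2 a_{n-1} - 3 a_{n-2} = 0,  where D(n) = (r+n)(r+n-1) + (-1/3)(r+n) + (-4/3).
  a_n = [2 a_{n-1} + 3 a_{n-2}] / D(n).
Since the indicial polynomial factors as (r - r_1)(r - r_2), D(n) = (r_1 + n - r_1)(r_1 + n - r_2) = n(n + 8/3).
Evaluating step by step (a_0 = 1):
  n = 1: D(1) = 1(1 + 8/3) = 11/3; numerator = 2(1) = 2; a_1 = (2)/(11/3) = 6/11
  n = 2: D(2) = 2(2 + 8/3) = 28/3; numerator = 2(6/11) + 3(1) = 45/11; a_2 = (45/11)/(28/3) = 135/308
  n = 3: D(3) = 3(3 + 8/3) = 17; numerator = 2(135/308) + 3(6/11) = 387/154; a_3 = (387/154)/(17) = 387/2618
  n = 4: D(4) = 4(4 + 8/3) = 80/3; numerator = 2(387/2618) + 3(135/308) = 8433/5236; a_4 = (8433/5236)/(80/3) = 25299/418880

r = 2; a_0 = 1; a_1 = 6/11; a_2 = 135/308; a_3 = 387/2618; a_4 = 25299/418880


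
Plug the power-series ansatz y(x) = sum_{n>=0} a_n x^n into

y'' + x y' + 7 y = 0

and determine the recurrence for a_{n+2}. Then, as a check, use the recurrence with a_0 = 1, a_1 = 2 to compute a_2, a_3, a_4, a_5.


Substitute y = sum_n a_n x^n.
y''(x) has coefficient (n+2)(n+1) a_{n+2} at x^n;
x y'(x) has coefficient n a_n at x^n (shift);
7 y(x) has coefficient 7 a_n at x^n.
Matching x^n: (n+2)(n+1) a_{n+2} + (n + 7) a_n = 0.
Thus a_{n+2} = (-n - 7) / ((n+1)(n+2)) * a_n.

Check with a_0 = 1, a_1 = 2 (apply the recurrence for n = 0, 1, 2, 3): a_0 = 1, a_1 = 2, a_2 = -7/2, a_3 = -8/3, a_4 = 21/8, a_5 = 4/3.

a_(n+2) = (-n - 7) / ((n+1)(n+2)) * a_n; check: a_0 = 1, a_1 = 2, a_2 = -7/2, a_3 = -8/3, a_4 = 21/8, a_5 = 4/3


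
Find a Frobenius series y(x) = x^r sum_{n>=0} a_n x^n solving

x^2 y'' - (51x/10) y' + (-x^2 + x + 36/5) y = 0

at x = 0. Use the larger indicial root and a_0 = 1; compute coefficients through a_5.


Write in Frobenius form y'' + (p(x)/x) y' + (q(x)/x^2) y = 0:
  p(x) = -51/10,  q(x) = -x^2 + x + 36/5.
Indicial equation: r(r-1) + (-51/10) r + (36/5) = 0 -> roots r_1 = 9/2, r_2 = 8/5.
Take r = r_1 = 9/2. Let y(x) = x^r sum_{n>=0} a_n x^n with a_0 = 1.
Substitute y = x^r sum a_n x^n and match x^{r+n}. The recurrence is
  D(n) a_n + 1 a_{n-1} - 1 a_{n-2} = 0,  where D(n) = (r+n)(r+n-1) + (-51/10)(r+n) + (36/5).
  a_n = [-1 a_{n-1} + 1 a_{n-2}] / D(n).
Since the indicial polynomial factors as (r - r_1)(r - r_2), D(n) = (r_1 + n - r_1)(r_1 + n - r_2) = n(n + 29/10).
Evaluating step by step (a_0 = 1):
  n = 1: D(1) = 1(1 + 29/10) = 39/10; numerator = -1(1) = -1; a_1 = (-1)/(39/10) = -10/39
  n = 2: D(2) = 2(2 + 29/10) = 49/5; numerator = -1(-10/39) + 1(1) = 49/39; a_2 = (49/39)/(49/5) = 5/39
  n = 3: D(3) = 3(3 + 29/10) = 177/10; numerator = -1(5/39) + 1(-10/39) = -5/13; a_3 = (-5/13)/(177/10) = -50/2301
  n = 4: D(4) = 4(4 + 29/10) = 138/5; numerator = -1(-50/2301) + 1(5/39) = 115/767; a_4 = (115/767)/(138/5) = 25/4602
  n = 5: D(5) = 5(5 + 29/10) = 79/2; numerator = -1(25/4602) + 1(-50/2301) = -125/4602; a_5 = (-125/4602)/(79/2) = -125/181779

r = 9/2; a_0 = 1; a_1 = -10/39; a_2 = 5/39; a_3 = -50/2301; a_4 = 25/4602; a_5 = -125/181779


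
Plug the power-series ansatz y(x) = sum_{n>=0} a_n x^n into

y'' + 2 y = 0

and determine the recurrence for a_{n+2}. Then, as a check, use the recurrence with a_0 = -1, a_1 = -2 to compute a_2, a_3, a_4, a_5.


Substitute y = sum_n a_n x^n into y'' + (const) y = 0.
y''(x) = sum_{n>=0} (n+2)(n+1) a_{n+2} x^n.
The ODE becomes sum_n [(n+2)(n+1) a_{n+2} + 2 a_n] x^n = 0.
Setting each coefficient to zero gives the recurrence:
  (n+2)(n+1) a_{n+2} + 2 a_n = 0,
  a_{n+2} = -2 / ((n+1)(n+2)) a_n.

Check with a_0 = -1, a_1 = -2 (apply the recurrence for n = 0, 1, 2, 3): a_0 = -1, a_1 = -2, a_2 = 1, a_3 = 2/3, a_4 = -1/6, a_5 = -1/15.

a_{n+2} = -2/((n+1)(n+2)) * a_n; check: a_0 = -1, a_1 = -2, a_2 = 1, a_3 = 2/3, a_4 = -1/6, a_5 = -1/15


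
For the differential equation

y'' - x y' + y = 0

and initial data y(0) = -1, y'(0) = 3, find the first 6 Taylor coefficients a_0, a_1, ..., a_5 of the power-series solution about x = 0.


Ansatz: y(x) = sum_{n>=0} a_n x^n, so y'(x) = sum_{n>=1} n a_n x^(n-1) and y''(x) = sum_{n>=2} n(n-1) a_n x^(n-2).
Substitute into P(x) y'' + Q(x) y' + R(x) y = 0 with P(x) = 1, Q(x) = -x, R(x) = 1, and match powers of x.
Initial conditions: a_0 = -1, a_1 = 3.
Setting the coefficient of each power of x to zero and solving order by order (substituting the coefficients already found):
  x^0: 2 a_2 + a_0 = 0  ->  2 a_2 = -a_0 = 1  ->  a_2 = 1/2
  x^1: 6 a_3 = 0  ->  a_3 = 0
  x^2: 12 a_4 - a_2 = 0  ->  12 a_4 = a_2 = 1/2  ->  a_4 = 1/24
  x^3: 20 a_5 - 2 a_3 = 0  ->  20 a_5 = 2 a_3 = 0  ->  a_5 = 0
Truncated series: y(x) = -1 + 3 x + (1/2) x^2 + (1/24) x^4 + O(x^6).

a_0 = -1; a_1 = 3; a_2 = 1/2; a_3 = 0; a_4 = 1/24; a_5 = 0


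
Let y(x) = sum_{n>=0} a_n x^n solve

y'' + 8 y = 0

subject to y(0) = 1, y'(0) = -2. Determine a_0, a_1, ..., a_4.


Ansatz: y(x) = sum_{n>=0} a_n x^n, so y'(x) = sum_{n>=1} n a_n x^(n-1) and y''(x) = sum_{n>=2} n(n-1) a_n x^(n-2).
Substitute into P(x) y'' + Q(x) y' + R(x) y = 0 with P(x) = 1, Q(x) = 0, R(x) = 8, and match powers of x.
Initial conditions: a_0 = 1, a_1 = -2.
Setting the coefficient of each power of x to zero and solving order by order (substituting the coefficients already found):
  x^0: 2 a_2 + 8 a_0 = 0  ->  2 a_2 = -8 a_0 = -8  ->  a_2 = -4
  x^1: 6 a_3 + 8 a_1 = 0  ->  6 a_3 = -8 a_1 = 16  ->  a_3 = 8/3
  x^2: 12 a_4 + 8 a_2 = 0  ->  12 a_4 = -8 a_2 = 32  ->  a_4 = 8/3
Truncated series: y(x) = 1 - 2 x - 4 x^2 + (8/3) x^3 + (8/3) x^4 + O(x^5).

a_0 = 1; a_1 = -2; a_2 = -4; a_3 = 8/3; a_4 = 8/3


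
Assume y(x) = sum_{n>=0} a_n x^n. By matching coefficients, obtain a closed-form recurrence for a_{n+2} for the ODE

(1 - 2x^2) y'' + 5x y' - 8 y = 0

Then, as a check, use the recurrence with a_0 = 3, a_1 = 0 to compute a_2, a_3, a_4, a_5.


Substitute y = sum_n a_n x^n.
(1 - 2 x^2) y'' contributes (n+2)(n+1) a_{n+2} - 2 n(n-1) a_n at x^n.
5 x y'(x) contributes 5 n a_n at x^n.
-8 y(x) contributes -8 a_n at x^n.
Matching x^n: (n+2)(n+1) a_{n+2} + (-2 n(n-1) + 5 n - 8) a_n = 0.
Thus a_{n+2} = (2 n(n-1) - 5 n + 8) / ((n+1)(n+2)) * a_n.

Check with a_0 = 3, a_1 = 0 (apply the recurrence for n = 0, 1, 2, 3): a_0 = 3, a_1 = 0, a_2 = 12, a_3 = 0, a_4 = 2, a_5 = 0.

a_(n+2) = (2 n(n-1) - 5 n + 8) / ((n+1)(n+2)) * a_n; check: a_0 = 3, a_1 = 0, a_2 = 12, a_3 = 0, a_4 = 2, a_5 = 0


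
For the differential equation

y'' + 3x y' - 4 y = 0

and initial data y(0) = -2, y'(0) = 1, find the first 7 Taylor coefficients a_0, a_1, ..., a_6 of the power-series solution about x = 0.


Ansatz: y(x) = sum_{n>=0} a_n x^n, so y'(x) = sum_{n>=1} n a_n x^(n-1) and y''(x) = sum_{n>=2} n(n-1) a_n x^(n-2).
Substitute into P(x) y'' + Q(x) y' + R(x) y = 0 with P(x) = 1, Q(x) = 3x, R(x) = -4, and match powers of x.
Initial conditions: a_0 = -2, a_1 = 1.
Setting the coefficient of each power of x to zero and solving order by order (substituting the coefficients already found):
  x^0: 2 a_2 - 4 a_0 = 0  ->  2 a_2 = 4 a_0 = -8  ->  a_2 = -4
  x^1: 6 a_3 - a_1 = 0  ->  6 a_3 = a_1 = 1  ->  a_3 = 1/6
  x^2: 12 a_4 + 2 a_2 = 0  ->  12 a_4 = -2 a_2 = 8  ->  a_4 = 2/3
  x^3: 20 a_5 + 5 a_3 = 0  ->  20 a_5 = -5 a_3 = -5/6  ->  a_5 = -1/24
  x^4: 30 a_6 + 8 a_4 = 0  ->  30 a_6 = -8 a_4 = -16/3  ->  a_6 = -8/45
Truncated series: y(x) = -2 + x - 4 x^2 + (1/6) x^3 + (2/3) x^4 - (1/24) x^5 - (8/45) x^6 + O(x^7).

a_0 = -2; a_1 = 1; a_2 = -4; a_3 = 1/6; a_4 = 2/3; a_5 = -1/24; a_6 = -8/45


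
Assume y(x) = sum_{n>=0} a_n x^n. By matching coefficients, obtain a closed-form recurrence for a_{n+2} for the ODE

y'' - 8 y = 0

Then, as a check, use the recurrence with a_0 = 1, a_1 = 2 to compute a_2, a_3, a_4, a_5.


Substitute y = sum_n a_n x^n into y'' + (const) y = 0.
y''(x) = sum_{n>=0} (n+2)(n+1) a_{n+2} x^n.
The ODE becomes sum_n [(n+2)(n+1) a_{n+2} - 8 a_n] x^n = 0.
Setting each coefficient to zero gives the recurrence:
  (n+2)(n+1) a_{n+2} - 8 a_n = 0,
  a_{n+2} = 8 / ((n+1)(n+2)) a_n.

Check with a_0 = 1, a_1 = 2 (apply the recurrence for n = 0, 1, 2, 3): a_0 = 1, a_1 = 2, a_2 = 4, a_3 = 8/3, a_4 = 8/3, a_5 = 16/15.

a_{n+2} = 8/((n+1)(n+2)) * a_n; check: a_0 = 1, a_1 = 2, a_2 = 4, a_3 = 8/3, a_4 = 8/3, a_5 = 16/15


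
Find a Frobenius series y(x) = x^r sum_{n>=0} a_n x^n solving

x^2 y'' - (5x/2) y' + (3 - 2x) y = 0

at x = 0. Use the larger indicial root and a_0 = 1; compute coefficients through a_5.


Write in Frobenius form y'' + (p(x)/x) y' + (q(x)/x^2) y = 0:
  p(x) = -5/2,  q(x) = 3 - 2x.
Indicial equation: r(r-1) + (-5/2) r + (3) = 0 -> roots r_1 = 2, r_2 = 3/2.
Take r = r_1 = 2. Let y(x) = x^r sum_{n>=0} a_n x^n with a_0 = 1.
Substitute y = x^r sum a_n x^n and match x^{r+n}. The recurrence is
  D(n) a_n - 2 a_{n-1} = 0,  where D(n) = (r+n)(r+n-1) + (-5/2)(r+n) + (3).
  a_n = 2 / D(n) * a_{n-1}.
Since the indicial polynomial factors as (r - r_1)(r - r_2), D(n) = (r_1 + n - r_1)(r_1 + n - r_2) = n(n + 1/2).
Evaluating step by step (a_0 = 1):
  n = 1: D(1) = 1(1 + 1/2) = 3/2; numerator = 2(1) = 2; a_1 = (2)/(3/2) = 4/3
  n = 2: D(2) = 2(2 + 1/2) = 5; numerator = 2(4/3) = 8/3; a_2 = (8/3)/(5) = 8/15
  n = 3: D(3) = 3(3 + 1/2) = 21/2; numerator = 2(8/15) = 16/15; a_3 = (16/15)/(21/2) = 32/315
  n = 4: D(4) = 4(4 + 1/2) = 18; numerator = 2(32/315) = 64/315; a_4 = (64/315)/(18) = 32/2835
  n = 5: D(5) = 5(5 + 1/2) = 55/2; numerator = 2(32/2835) = 64/2835; a_5 = (64/2835)/(55/2) = 128/155925

r = 2; a_0 = 1; a_1 = 4/3; a_2 = 8/15; a_3 = 32/315; a_4 = 32/2835; a_5 = 128/155925


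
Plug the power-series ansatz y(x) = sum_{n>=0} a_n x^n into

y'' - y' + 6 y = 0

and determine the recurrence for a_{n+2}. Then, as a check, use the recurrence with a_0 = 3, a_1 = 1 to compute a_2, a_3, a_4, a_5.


Substitute y = sum_n a_n x^n.
y''(x) has coefficient (n+2)(n+1) a_{n+2} at x^n;
-y'(x) has coefficient -(n+1) a_{n+1} at x^n;
6 y(x) has coefficient 6 a_n at x^n.
Matching x^n: (n+2)(n+1) a_{n+2} - (n+1) a_{n+1} + 6 a_n = 0.
Thus a_{n+2} = [(n+1) a_{n+1} - 6 a_n] / ((n+1)(n+2)).

Check with a_0 = 3, a_1 = 1 (apply the recurrence for n = 0, 1, 2, 3): a_0 = 3, a_1 = 1, a_2 = -17/2, a_3 = -23/6, a_4 = 79/24, a_5 = 217/120.

a_(n+2) = [(n+1) a_(n+1) - 6 a_n] / ((n+1)(n+2)); check: a_0 = 3, a_1 = 1, a_2 = -17/2, a_3 = -23/6, a_4 = 79/24, a_5 = 217/120


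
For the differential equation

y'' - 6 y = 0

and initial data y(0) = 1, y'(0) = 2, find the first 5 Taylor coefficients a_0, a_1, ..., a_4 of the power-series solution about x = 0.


Ansatz: y(x) = sum_{n>=0} a_n x^n, so y'(x) = sum_{n>=1} n a_n x^(n-1) and y''(x) = sum_{n>=2} n(n-1) a_n x^(n-2).
Substitute into P(x) y'' + Q(x) y' + R(x) y = 0 with P(x) = 1, Q(x) = 0, R(x) = -6, and match powers of x.
Initial conditions: a_0 = 1, a_1 = 2.
Setting the coefficient of each power of x to zero and solving order by order (substituting the coefficients already found):
  x^0: 2 a_2 - 6 a_0 = 0  ->  2 a_2 = 6 a_0 = 6  ->  a_2 = 3
  x^1: 6 a_3 - 6 a_1 = 0  ->  6 a_3 = 6 a_1 = 12  ->  a_3 = 2
  x^2: 12 a_4 - 6 a_2 = 0  ->  12 a_4 = 6 a_2 = 18  ->  a_4 = 3/2
Truncated series: y(x) = 1 + 2 x + 3 x^2 + 2 x^3 + (3/2) x^4 + O(x^5).

a_0 = 1; a_1 = 2; a_2 = 3; a_3 = 2; a_4 = 3/2


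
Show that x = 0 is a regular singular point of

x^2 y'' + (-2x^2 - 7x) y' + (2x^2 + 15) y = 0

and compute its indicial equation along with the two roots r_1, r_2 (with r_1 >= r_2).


Divide by x^2 to reach normal form y'' + P_1(x) y' + P_2(x) y = 0 with P_1(x) = -2 - 7/x and P_2(x) = 2 + 15/x^2.
x = 0 is a singular point because the y'-coefficient -2 - 7/x has a pole at x = 0 and the y-coefficient 2 + 15/x^2 has a pole at x = 0.
It is a regular singular point because x P_1(x) = p(x) = -2x - 7 and x^2 P_2(x) = q(x) = 2x^2 + 15 are polynomials, hence analytic at x = 0.
p(0) = -7,  q(0) = 15.
Indicial equation: r(r-1) + p(0) r + q(0) = 0, i.e. r^2 + (p(0) - 1) r + q(0) = 0, i.e. r^2 - 8 r + 15 = 0.
Discriminant: (-8)^2 - 4(15) = 4, so r = (8 ± 2)/2.
Solving: r_1 = 5, r_2 = 3.

indicial: r^2 - 8 r + 15 = 0; roots r_1 = 5, r_2 = 3


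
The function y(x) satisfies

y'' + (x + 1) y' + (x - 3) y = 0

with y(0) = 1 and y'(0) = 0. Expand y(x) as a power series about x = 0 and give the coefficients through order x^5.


Ansatz: y(x) = sum_{n>=0} a_n x^n, so y'(x) = sum_{n>=1} n a_n x^(n-1) and y''(x) = sum_{n>=2} n(n-1) a_n x^(n-2).
Substitute into P(x) y'' + Q(x) y' + R(x) y = 0 with P(x) = 1, Q(x) = x + 1, R(x) = x - 3, and match powers of x.
Initial conditions: a_0 = 1, a_1 = 0.
Setting the coefficient of each power of x to zero and solving order by order (substituting the coefficients already found):
  x^0: 2 a_2 + a_1 - 3 a_0 = 0  ->  2 a_2 = -a_1 + 3 a_0 = 3  ->  a_2 = 3/2
  x^1: 6 a_3 + 2 a_2 - 2 a_1 + a_0 = 0  ->  6 a_3 = -2 a_2 + 2 a_1 - a_0 = -4  ->  a_3 = -2/3
  x^2: 12 a_4 + 3 a_3 - a_2 + a_1 = 0  ->  12 a_4 = -3 a_3 + a_2 - a_1 = 7/2  ->  a_4 = 7/24
  x^3: 20 a_5 + 4 a_4 + a_2 = 0  ->  20 a_5 = -4 a_4 - a_2 = -8/3  ->  a_5 = -2/15
Truncated series: y(x) = 1 + (3/2) x^2 - (2/3) x^3 + (7/24) x^4 - (2/15) x^5 + O(x^6).

a_0 = 1; a_1 = 0; a_2 = 3/2; a_3 = -2/3; a_4 = 7/24; a_5 = -2/15


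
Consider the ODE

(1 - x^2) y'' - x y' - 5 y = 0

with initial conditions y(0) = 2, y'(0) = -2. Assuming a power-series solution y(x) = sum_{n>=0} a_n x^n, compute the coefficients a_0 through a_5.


Ansatz: y(x) = sum_{n>=0} a_n x^n, so y'(x) = sum_{n>=1} n a_n x^(n-1) and y''(x) = sum_{n>=2} n(n-1) a_n x^(n-2).
Substitute into P(x) y'' + Q(x) y' + R(x) y = 0 with P(x) = 1 - x^2, Q(x) = -x, R(x) = -5, and match powers of x.
Initial conditions: a_0 = 2, a_1 = -2.
Setting the coefficient of each power of x to zero and solving order by order (substituting the coefficients already found):
  x^0: 2 a_2 - 5 a_0 = 0  ->  2 a_2 = 5 a_0 = 10  ->  a_2 = 5
  x^1: 6 a_3 - 6 a_1 = 0  ->  6 a_3 = 6 a_1 = -12  ->  a_3 = -2
  x^2: 12 a_4 - 9 a_2 = 0  ->  12 a_4 = 9 a_2 = 45  ->  a_4 = 15/4
  x^3: 20 a_5 - 14 a_3 = 0  ->  20 a_5 = 14 a_3 = -28  ->  a_5 = -7/5
Truncated series: y(x) = 2 - 2 x + 5 x^2 - 2 x^3 + (15/4) x^4 - (7/5) x^5 + O(x^6).

a_0 = 2; a_1 = -2; a_2 = 5; a_3 = -2; a_4 = 15/4; a_5 = -7/5


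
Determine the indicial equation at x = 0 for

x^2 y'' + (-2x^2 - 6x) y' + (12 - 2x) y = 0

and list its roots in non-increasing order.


Divide by x^2 to reach normal form y'' + P_1(x) y' + P_2(x) y = 0 with P_1(x) = -2 - 6/x and P_2(x) = -2/x + 12/x^2.
x = 0 is a singular point because the y'-coefficient -2 - 6/x has a pole at x = 0 and the y-coefficient -2/x + 12/x^2 has a pole at x = 0.
It is a regular singular point because x P_1(x) = p(x) = -2x - 6 and x^2 P_2(x) = q(x) = 12 - 2x are polynomials, hence analytic at x = 0.
p(0) = -6,  q(0) = 12.
Indicial equation: r(r-1) + p(0) r + q(0) = 0, i.e. r^2 + (p(0) - 1) r + q(0) = 0, i.e. r^2 - 7 r + 12 = 0.
Discriminant: (-7)^2 - 4(12) = 1, so r = (7 ± 1)/2.
Solving: r_1 = 4, r_2 = 3.

indicial: r^2 - 7 r + 12 = 0; roots r_1 = 4, r_2 = 3


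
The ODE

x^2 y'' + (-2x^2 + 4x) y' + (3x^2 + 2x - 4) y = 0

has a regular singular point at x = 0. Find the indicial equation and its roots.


Divide by x^2 to reach normal form y'' + P_1(x) y' + P_2(x) y = 0 with P_1(x) = -2 + 4/x and P_2(x) = 3 + 2/x - 4/x^2.
x = 0 is a singular point because the y'-coefficient -2 + 4/x has a pole at x = 0 and the y-coefficient 3 + 2/x - 4/x^2 has a pole at x = 0.
It is a regular singular point because x P_1(x) = p(x) = 4 - 2x and x^2 P_2(x) = q(x) = 3x^2 + 2x - 4 are polynomials, hence analytic at x = 0.
p(0) = 4,  q(0) = -4.
Indicial equation: r(r-1) + p(0) r + q(0) = 0, i.e. r^2 + (p(0) - 1) r + q(0) = 0, i.e. r^2 + 3 r - 4 = 0.
Discriminant: (3)^2 - 4(-4) = 25, so r = (-3 ± 5)/2.
Solving: r_1 = 1, r_2 = -4.

indicial: r^2 + 3 r - 4 = 0; roots r_1 = 1, r_2 = -4


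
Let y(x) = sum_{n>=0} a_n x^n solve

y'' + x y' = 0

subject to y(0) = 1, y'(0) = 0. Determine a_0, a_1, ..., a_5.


Ansatz: y(x) = sum_{n>=0} a_n x^n, so y'(x) = sum_{n>=1} n a_n x^(n-1) and y''(x) = sum_{n>=2} n(n-1) a_n x^(n-2).
Substitute into P(x) y'' + Q(x) y' + R(x) y = 0 with P(x) = 1, Q(x) = x, R(x) = 0, and match powers of x.
Initial conditions: a_0 = 1, a_1 = 0.
Setting the coefficient of each power of x to zero and solving order by order (substituting the coefficients already found):
  x^0: 2 a_2 = 0  ->  a_2 = 0
  x^1: 6 a_3 + a_1 = 0  ->  6 a_3 = -a_1 = 0  ->  a_3 = 0
  x^2: 12 a_4 + 2 a_2 = 0  ->  12 a_4 = -2 a_2 = 0  ->  a_4 = 0
  x^3: 20 a_5 + 3 a_3 = 0  ->  20 a_5 = -3 a_3 = 0  ->  a_5 = 0
Truncated series: y(x) = 1 + O(x^6).

a_0 = 1; a_1 = 0; a_2 = 0; a_3 = 0; a_4 = 0; a_5 = 0


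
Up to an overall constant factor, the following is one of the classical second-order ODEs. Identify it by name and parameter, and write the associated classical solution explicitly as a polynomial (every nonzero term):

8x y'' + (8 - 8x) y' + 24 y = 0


All three coefficients share the factor 8; dividing through by 8 gives  x y'' + (1 - x) y' + 3 y = 0.
This matches the Laguerre equation x y'' + (1 - x) y' + n y = 0 with n = 3; the polynomial solution is L_3(x).
With y = sum_k a_k x^k, matching x^k gives (k+1)k a_{k+1} + (k+1) a_{k+1} - k a_k + n a_k = 0, i.e. (k+1)^2 a_{k+1} = (k - n) a_k = (k - 3) a_k. The right side vanishes at k = 3, so the series terminates at degree 3.
Standard normalization L_n(0) = 1 gives a_0 = 1. Work upward with a_{k+1} = (k - 3) a_k / (k+1)^2:
  a_1 = (0 - 3)(1) / 1^2 = -3/1 = -3
  a_2 = (1 - 3)(-3) / 2^2 = 6/4 = 3/2
  a_3 = (2 - 3)(3/2) / 3^2 = (-3/2)/9 = -1/6
Hence L_3(x) = -x^3/6 + 3 x^2/2 - 3 x + 1.

L_3(x); series = -x^3/6 + 3 x^2/2 - 3 x + 1


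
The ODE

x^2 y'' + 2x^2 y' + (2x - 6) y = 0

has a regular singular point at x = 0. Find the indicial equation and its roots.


Divide by x^2 to reach normal form y'' + P_1(x) y' + P_2(x) y = 0 with P_1(x) = 2 and P_2(x) = 2/x - 6/x^2.
x = 0 is a singular point because the y-coefficient 2/x - 6/x^2 has a pole at x = 0.
It is a regular singular point because x P_1(x) = p(x) = 2x and x^2 P_2(x) = q(x) = 2x - 6 are polynomials, hence analytic at x = 0.
p(0) = 0,  q(0) = -6.
Indicial equation: r(r-1) + p(0) r + q(0) = 0, i.e. r^2 + (p(0) - 1) r + q(0) = 0, i.e. r^2 - 1 r - 6 = 0.
Discriminant: (-1)^2 - 4(-6) = 25, so r = (1 ± 5)/2.
Solving: r_1 = 3, r_2 = -2.

indicial: r^2 - 1 r - 6 = 0; roots r_1 = 3, r_2 = -2


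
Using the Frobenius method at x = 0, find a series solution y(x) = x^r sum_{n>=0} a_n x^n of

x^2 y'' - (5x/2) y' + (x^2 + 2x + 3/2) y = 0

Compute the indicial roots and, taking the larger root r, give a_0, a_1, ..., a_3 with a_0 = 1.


Write in Frobenius form y'' + (p(x)/x) y' + (q(x)/x^2) y = 0:
  p(x) = -5/2,  q(x) = x^2 + 2x + 3/2.
Indicial equation: r(r-1) + (-5/2) r + (3/2) = 0 -> roots r_1 = 3, r_2 = 1/2.
Take r = r_1 = 3. Let y(x) = x^r sum_{n>=0} a_n x^n with a_0 = 1.
Substitute y = x^r sum a_n x^n and match x^{r+n}. The recurrence is
  D(n) a_n + 2 a_{n-1} + 1 a_{n-2} = 0,  where D(n) = (r+n)(r+n-1) + (-5/2)(r+n) + (3/2).
  a_n = [-2 a_{n-1} - 1 a_{n-2}] / D(n).
Since the indicial polynomial factors as (r - r_1)(r - r_2), D(n) = (r_1 + n - r_1)(r_1 + n - r_2) = n(n + 5/2).
Evaluating step by step (a_0 = 1):
  n = 1: D(1) = 1(1 + 5/2) = 7/2; numerator = -2(1) = -2; a_1 = (-2)/(7/2) = -4/7
  n = 2: D(2) = 2(2 + 5/2) = 9; numerator = -2(-4/7) - 1(1) = 1/7; a_2 = (1/7)/(9) = 1/63
  n = 3: D(3) = 3(3 + 5/2) = 33/2; numerator = -2(1/63) - 1(-4/7) = 34/63; a_3 = (34/63)/(33/2) = 68/2079

r = 3; a_0 = 1; a_1 = -4/7; a_2 = 1/63; a_3 = 68/2079


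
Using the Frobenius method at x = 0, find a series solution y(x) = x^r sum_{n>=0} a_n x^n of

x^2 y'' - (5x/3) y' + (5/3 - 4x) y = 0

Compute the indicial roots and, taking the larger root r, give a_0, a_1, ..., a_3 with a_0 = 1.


Write in Frobenius form y'' + (p(x)/x) y' + (q(x)/x^2) y = 0:
  p(x) = -5/3,  q(x) = 5/3 - 4x.
Indicial equation: r(r-1) + (-5/3) r + (5/3) = 0 -> roots r_1 = 5/3, r_2 = 1.
Take r = r_1 = 5/3. Let y(x) = x^r sum_{n>=0} a_n x^n with a_0 = 1.
Substitute y = x^r sum a_n x^n and match x^{r+n}. The recurrence is
  D(n) a_n - 4 a_{n-1} = 0,  where D(n) = (r+n)(r+n-1) + (-5/3)(r+n) + (5/3).
  a_n = 4 / D(n) * a_{n-1}.
Since the indicial polynomial factors as (r - r_1)(r - r_2), D(n) = (r_1 + n - r_1)(r_1 + n - r_2) = n(n + 2/3).
Evaluating step by step (a_0 = 1):
  n = 1: D(1) = 1(1 + 2/3) = 5/3; numerator = 4(1) = 4; a_1 = (4)/(5/3) = 12/5
  n = 2: D(2) = 2(2 + 2/3) = 16/3; numerator = 4(12/5) = 48/5; a_2 = (48/5)/(16/3) = 9/5
  n = 3: D(3) = 3(3 + 2/3) = 11; numerator = 4(9/5) = 36/5; a_3 = (36/5)/(11) = 36/55

r = 5/3; a_0 = 1; a_1 = 12/5; a_2 = 9/5; a_3 = 36/55


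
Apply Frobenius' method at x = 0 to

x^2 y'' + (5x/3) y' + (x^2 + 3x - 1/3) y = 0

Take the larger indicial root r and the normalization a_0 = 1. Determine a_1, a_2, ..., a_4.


Write in Frobenius form y'' + (p(x)/x) y' + (q(x)/x^2) y = 0:
  p(x) = 5/3,  q(x) = x^2 + 3x - 1/3.
Indicial equation: r(r-1) + (5/3) r + (-1/3) = 0 -> roots r_1 = 1/3, r_2 = -1.
Take r = r_1 = 1/3. Let y(x) = x^r sum_{n>=0} a_n x^n with a_0 = 1.
Substitute y = x^r sum a_n x^n and match x^{r+n}. The recurrence is
  D(n) a_n + 3 a_{n-1} + 1 a_{n-2} = 0,  where D(n) = (r+n)(r+n-1) + (5/3)(r+n) + (-1/3).
  a_n = [-3 a_{n-1} - 1 a_{n-2}] / D(n).
Since the indicial polynomial factors as (r - r_1)(r - r_2), D(n) = (r_1 + n - r_1)(r_1 + n - r_2) = n(n + 4/3).
Evaluating step by step (a_0 = 1):
  n = 1: D(1) = 1(1 + 4/3) = 7/3; numerator = -3(1) = -3; a_1 = (-3)/(7/3) = -9/7
  n = 2: D(2) = 2(2 + 4/3) = 20/3; numerator = -3(-9/7) - 1(1) = 20/7; a_2 = (20/7)/(20/3) = 3/7
  n = 3: D(3) = 3(3 + 4/3) = 13; numerator = -3(3/7) - 1(-9/7) = 0; a_3 = (0)/(13) = 0
  n = 4: D(4) = 4(4 + 4/3) = 64/3; numerator = -3(0) - 1(3/7) = -3/7; a_4 = (-3/7)/(64/3) = -9/448

r = 1/3; a_0 = 1; a_1 = -9/7; a_2 = 3/7; a_3 = 0; a_4 = -9/448


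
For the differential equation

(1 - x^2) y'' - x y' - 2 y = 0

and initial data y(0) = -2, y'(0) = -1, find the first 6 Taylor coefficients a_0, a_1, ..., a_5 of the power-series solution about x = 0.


Ansatz: y(x) = sum_{n>=0} a_n x^n, so y'(x) = sum_{n>=1} n a_n x^(n-1) and y''(x) = sum_{n>=2} n(n-1) a_n x^(n-2).
Substitute into P(x) y'' + Q(x) y' + R(x) y = 0 with P(x) = 1 - x^2, Q(x) = -x, R(x) = -2, and match powers of x.
Initial conditions: a_0 = -2, a_1 = -1.
Setting the coefficient of each power of x to zero and solving order by order (substituting the coefficients already found):
  x^0: 2 a_2 - 2 a_0 = 0  ->  2 a_2 = 2 a_0 = -4  ->  a_2 = -2
  x^1: 6 a_3 - 3 a_1 = 0  ->  6 a_3 = 3 a_1 = -3  ->  a_3 = -1/2
  x^2: 12 a_4 - 6 a_2 = 0  ->  12 a_4 = 6 a_2 = -12  ->  a_4 = -1
  x^3: 20 a_5 - 11 a_3 = 0  ->  20 a_5 = 11 a_3 = -11/2  ->  a_5 = -11/40
Truncated series: y(x) = -2 - x - 2 x^2 - (1/2) x^3 - x^4 - (11/40) x^5 + O(x^6).

a_0 = -2; a_1 = -1; a_2 = -2; a_3 = -1/2; a_4 = -1; a_5 = -11/40


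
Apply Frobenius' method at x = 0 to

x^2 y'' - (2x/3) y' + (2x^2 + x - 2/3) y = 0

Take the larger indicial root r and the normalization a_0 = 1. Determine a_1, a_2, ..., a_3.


Write in Frobenius form y'' + (p(x)/x) y' + (q(x)/x^2) y = 0:
  p(x) = -2/3,  q(x) = 2x^2 + x - 2/3.
Indicial equation: r(r-1) + (-2/3) r + (-2/3) = 0 -> roots r_1 = 2, r_2 = -1/3.
Take r = r_1 = 2. Let y(x) = x^r sum_{n>=0} a_n x^n with a_0 = 1.
Substitute y = x^r sum a_n x^n and match x^{r+n}. The recurrence is
  D(n) a_n + 1 a_{n-1} + 2 a_{n-2} = 0,  where D(n) = (r+n)(r+n-1) + (-2/3)(r+n) + (-2/3).
  a_n = [-1 a_{n-1} - 2 a_{n-2}] / D(n).
Since the indicial polynomial factors as (r - r_1)(r - r_2), D(n) = (r_1 + n - r_1)(r_1 + n - r_2) = n(n + 7/3).
Evaluating step by step (a_0 = 1):
  n = 1: D(1) = 1(1 + 7/3) = 10/3; numerator = -1(1) = -1; a_1 = (-1)/(10/3) = -3/10
  n = 2: D(2) = 2(2 + 7/3) = 26/3; numerator = -1(-3/10) - 2(1) = -17/10; a_2 = (-17/10)/(26/3) = -51/260
  n = 3: D(3) = 3(3 + 7/3) = 16; numerator = -1(-51/260) - 2(-3/10) = 207/260; a_3 = (207/260)/(16) = 207/4160

r = 2; a_0 = 1; a_1 = -3/10; a_2 = -51/260; a_3 = 207/4160


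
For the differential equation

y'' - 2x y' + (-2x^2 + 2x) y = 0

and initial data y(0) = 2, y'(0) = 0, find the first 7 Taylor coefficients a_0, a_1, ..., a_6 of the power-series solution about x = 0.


Ansatz: y(x) = sum_{n>=0} a_n x^n, so y'(x) = sum_{n>=1} n a_n x^(n-1) and y''(x) = sum_{n>=2} n(n-1) a_n x^(n-2).
Substitute into P(x) y'' + Q(x) y' + R(x) y = 0 with P(x) = 1, Q(x) = -2x, R(x) = -2x^2 + 2x, and match powers of x.
Initial conditions: a_0 = 2, a_1 = 0.
Setting the coefficient of each power of x to zero and solving order by order (substituting the coefficients already found):
  x^0: 2 a_2 = 0  ->  a_2 = 0
  x^1: 6 a_3 - 2 a_1 + 2 a_0 = 0  ->  6 a_3 = 2 a_1 - 2 a_0 = -4  ->  a_3 = -2/3
  x^2: 12 a_4 - 4 a_2 + 2 a_1 - 2 a_0 = 0  ->  12 a_4 = 4 a_2 - 2 a_1 + 2 a_0 = 4  ->  a_4 = 1/3
  x^3: 20 a_5 - 6 a_3 + 2 a_2 - 2 a_1 = 0  ->  20 a_5 = 6 a_3 - 2 a_2 + 2 a_1 = -4  ->  a_5 = -1/5
  x^4: 30 a_6 - 8 a_4 + 2 a_3 - 2 a_2 = 0  ->  30 a_6 = 8 a_4 - 2 a_3 + 2 a_2 = 4  ->  a_6 = 2/15
Truncated series: y(x) = 2 - (2/3) x^3 + (1/3) x^4 - (1/5) x^5 + (2/15) x^6 + O(x^7).

a_0 = 2; a_1 = 0; a_2 = 0; a_3 = -2/3; a_4 = 1/3; a_5 = -1/5; a_6 = 2/15


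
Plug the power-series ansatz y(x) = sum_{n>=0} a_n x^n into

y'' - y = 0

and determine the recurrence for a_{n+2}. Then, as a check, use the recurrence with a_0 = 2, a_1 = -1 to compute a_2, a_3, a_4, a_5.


Substitute y = sum_n a_n x^n into y'' + (const) y = 0.
y''(x) = sum_{n>=0} (n+2)(n+1) a_{n+2} x^n.
The ODE becomes sum_n [(n+2)(n+1) a_{n+2} - 1 a_n] x^n = 0.
Setting each coefficient to zero gives the recurrence:
  (n+2)(n+1) a_{n+2} - 1 a_n = 0,
  a_{n+2} = 1 / ((n+1)(n+2)) a_n.

Check with a_0 = 2, a_1 = -1 (apply the recurrence for n = 0, 1, 2, 3): a_0 = 2, a_1 = -1, a_2 = 1, a_3 = -1/6, a_4 = 1/12, a_5 = -1/120.

a_{n+2} = 1/((n+1)(n+2)) * a_n; check: a_0 = 2, a_1 = -1, a_2 = 1, a_3 = -1/6, a_4 = 1/12, a_5 = -1/120


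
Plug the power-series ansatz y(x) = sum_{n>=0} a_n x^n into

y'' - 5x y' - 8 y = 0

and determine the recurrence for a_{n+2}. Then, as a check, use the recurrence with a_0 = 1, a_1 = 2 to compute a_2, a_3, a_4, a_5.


Substitute y = sum_n a_n x^n.
y''(x) has coefficient (n+2)(n+1) a_{n+2} at x^n;
-5 x y'(x) has coefficient -5 n a_n at x^n (shift);
-8 y(x) has coefficient -8 a_n at x^n.
Matching x^n: (n+2)(n+1) a_{n+2} + (-5n - 8) a_n = 0.
Thus a_{n+2} = (5n + 8) / ((n+1)(n+2)) * a_n.

Check with a_0 = 1, a_1 = 2 (apply the recurrence for n = 0, 1, 2, 3): a_0 = 1, a_1 = 2, a_2 = 4, a_3 = 13/3, a_4 = 6, a_5 = 299/60.

a_(n+2) = (5n + 8) / ((n+1)(n+2)) * a_n; check: a_0 = 1, a_1 = 2, a_2 = 4, a_3 = 13/3, a_4 = 6, a_5 = 299/60


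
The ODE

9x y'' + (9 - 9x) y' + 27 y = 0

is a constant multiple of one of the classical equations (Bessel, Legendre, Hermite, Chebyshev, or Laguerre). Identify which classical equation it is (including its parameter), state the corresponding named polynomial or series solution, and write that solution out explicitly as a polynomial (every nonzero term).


All three coefficients share the factor 9; dividing through by 9 gives  x y'' + (1 - x) y' + 3 y = 0.
This matches the Laguerre equation x y'' + (1 - x) y' + n y = 0 with n = 3; the polynomial solution is L_3(x).
With y = sum_k a_k x^k, matching x^k gives (k+1)k a_{k+1} + (k+1) a_{k+1} - k a_k + n a_k = 0, i.e. (k+1)^2 a_{k+1} = (k - n) a_k = (k - 3) a_k. The right side vanishes at k = 3, so the series terminates at degree 3.
Standard normalization L_n(0) = 1 gives a_0 = 1. Work upward with a_{k+1} = (k - 3) a_k / (k+1)^2:
  a_1 = (0 - 3)(1) / 1^2 = -3/1 = -3
  a_2 = (1 - 3)(-3) / 2^2 = 6/4 = 3/2
  a_3 = (2 - 3)(3/2) / 3^2 = (-3/2)/9 = -1/6
Hence L_3(x) = -x^3/6 + 3 x^2/2 - 3 x + 1.

L_3(x); series = -x^3/6 + 3 x^2/2 - 3 x + 1
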